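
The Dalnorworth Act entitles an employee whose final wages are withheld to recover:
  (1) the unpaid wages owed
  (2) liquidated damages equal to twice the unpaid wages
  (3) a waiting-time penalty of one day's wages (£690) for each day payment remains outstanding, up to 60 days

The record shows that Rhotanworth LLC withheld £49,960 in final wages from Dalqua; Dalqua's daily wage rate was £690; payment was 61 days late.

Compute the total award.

£191,280

Doubled: 2 × £49,960 = £99,920
Penalty days: min(61, 60) = 60
Waiting-time penalty: 60 × £690 = £41,400
Total award: £49,960 + £99,920 + £41,400 = £191,280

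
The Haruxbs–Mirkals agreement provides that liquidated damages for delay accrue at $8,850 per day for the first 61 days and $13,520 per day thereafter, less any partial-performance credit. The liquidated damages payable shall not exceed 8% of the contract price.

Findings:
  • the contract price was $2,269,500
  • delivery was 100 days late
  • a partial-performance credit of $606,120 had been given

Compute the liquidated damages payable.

$181,560

First 61 days: 61 × $8,850 = $539,850
Remaining days: (100 − 61) × $13,520 = $527,280
Accrued per-day damages: $539,850 + $527,280 = $1,067,130
Less partial-performance credit: $1,067,130 − $606,120 = $461,010
Cap: 8% of $2,269,500 = $181,560
Cap at $181,560: $461,010 exceeds the cap → $181,560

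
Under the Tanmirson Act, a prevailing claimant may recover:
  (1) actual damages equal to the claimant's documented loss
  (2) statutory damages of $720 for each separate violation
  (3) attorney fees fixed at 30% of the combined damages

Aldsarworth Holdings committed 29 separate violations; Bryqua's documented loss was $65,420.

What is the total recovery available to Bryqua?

$112,190

Statutory damages: 29 × $720 = $20,880
Combined damages: $65,420 + $20,880 = $86,300
Attorney fees: 30% of $86,300 = $25,890
Total recovery: $86,300 + $25,890 = $112,190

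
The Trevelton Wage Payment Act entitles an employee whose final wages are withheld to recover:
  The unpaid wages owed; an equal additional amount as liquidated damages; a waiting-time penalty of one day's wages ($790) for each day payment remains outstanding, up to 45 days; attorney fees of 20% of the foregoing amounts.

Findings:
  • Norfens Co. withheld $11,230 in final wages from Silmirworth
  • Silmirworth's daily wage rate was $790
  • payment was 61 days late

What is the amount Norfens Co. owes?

Liquidated damages (equal amount): $11,230
Penalty days: min(61, 45) = 45
Waiting-time penalty: 45 × $790 = $35,550
Subtotal: $11,230 + $11,230 + $35,550 = $58,010
Attorney fees: 20% of $58,010 = $11,602
Total award: $58,010 + $11,602 = $69,612

$69,612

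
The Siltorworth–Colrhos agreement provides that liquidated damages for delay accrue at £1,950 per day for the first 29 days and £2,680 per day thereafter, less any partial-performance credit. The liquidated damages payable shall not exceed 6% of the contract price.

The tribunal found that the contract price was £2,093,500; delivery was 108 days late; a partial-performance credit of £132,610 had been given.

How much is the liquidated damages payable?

First 29 days: 29 × £1,950 = £56,550
Remaining days: (108 − 29) × £2,680 = £211,720
Accrued per-day damages: £56,550 + £211,720 = £268,270
Less partial-performance credit: £268,270 − £132,610 = £135,660
Cap: 6% of £2,093,500 = £125,610
Cap at £125,610: £135,660 exceeds the cap → £125,610

£125,610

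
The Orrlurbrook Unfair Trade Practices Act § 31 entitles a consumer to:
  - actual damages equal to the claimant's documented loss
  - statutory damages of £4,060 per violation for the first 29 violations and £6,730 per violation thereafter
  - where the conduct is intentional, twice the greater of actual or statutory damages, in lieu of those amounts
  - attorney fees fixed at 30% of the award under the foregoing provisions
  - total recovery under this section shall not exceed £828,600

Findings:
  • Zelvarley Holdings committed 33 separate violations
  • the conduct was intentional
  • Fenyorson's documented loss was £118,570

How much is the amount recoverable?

£376,116

First 29 violations: 29 × £4,060 = £117,740
Remaining violations: (33 − 29) × £6,730 = £26,920
Statutory damages: £117,740 + £26,920 = £144,660
Greater of actual damages (£118,570) or statutory damages (£144,660): £144,660
Doubled: 2 × £144,660 = £289,320
Attorney fees: 30% of £289,320 = £86,796
Total before cap: £289,320 + £86,796 = £376,116
Cap at £828,600: £376,116 is within the cap, no reduction.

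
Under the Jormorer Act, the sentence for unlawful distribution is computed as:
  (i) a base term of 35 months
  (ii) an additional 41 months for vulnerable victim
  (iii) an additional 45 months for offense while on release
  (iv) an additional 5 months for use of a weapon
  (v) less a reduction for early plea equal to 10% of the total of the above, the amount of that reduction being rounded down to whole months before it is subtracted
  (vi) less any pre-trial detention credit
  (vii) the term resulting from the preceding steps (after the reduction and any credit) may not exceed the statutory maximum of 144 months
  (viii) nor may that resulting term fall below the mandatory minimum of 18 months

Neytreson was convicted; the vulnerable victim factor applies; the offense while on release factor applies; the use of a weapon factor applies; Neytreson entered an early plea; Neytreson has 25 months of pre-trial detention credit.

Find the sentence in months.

Vulnerable victim enhancement: +41 months
Offense while on release enhancement: +45 months
Use of a weapon enhancement: +5 months
Adjusted term: 35 months + 41 months + 45 months + 5 months = 126 months
Early plea reduction: 10% of 126 months = 12 months (rounded down)
After reduction: 126 − 12 = 114 months
Less pre-trial detention credit: 114 months − 25 months = 89 months
Cap at 144 months: 89 months is within the cap, no reduction.
Minimum 18 months: 89 months meets the minimum, no increase.

Sentence: 89 months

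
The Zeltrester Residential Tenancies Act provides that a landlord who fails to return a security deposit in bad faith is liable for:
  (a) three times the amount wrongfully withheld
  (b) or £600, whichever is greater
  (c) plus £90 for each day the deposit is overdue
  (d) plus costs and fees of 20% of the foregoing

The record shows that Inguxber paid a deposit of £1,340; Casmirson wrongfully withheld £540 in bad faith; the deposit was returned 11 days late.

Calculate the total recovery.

£3,132

Trebled: 3 × £540 = £1,620
Minimum £600: £1,620 meets the minimum, no increase.
Late-return penalty: 11 × £90 = £990
Damages plus late penalty: £1,620 + £990 = £2,610
Costs and fees: 20% of £2,610 = £522
Total recovery: £2,610 + £522 = £3,132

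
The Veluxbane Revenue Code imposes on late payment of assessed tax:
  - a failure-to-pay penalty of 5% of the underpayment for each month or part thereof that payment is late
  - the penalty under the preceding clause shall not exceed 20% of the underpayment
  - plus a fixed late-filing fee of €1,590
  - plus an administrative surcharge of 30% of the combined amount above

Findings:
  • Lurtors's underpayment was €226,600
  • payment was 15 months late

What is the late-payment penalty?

Accrued rate: 5% × 15 = 75%, capped at 20% → 20%
Failure-to-pay penalty: 20% of €226,600 = €45,320
Penalty before surcharge: €45,320 + €1,590 = €46,910
Administrative surcharge: 30% of €46,910 = €14,073
Total penalty: €46,910 + €14,073 = €60,983

€60,983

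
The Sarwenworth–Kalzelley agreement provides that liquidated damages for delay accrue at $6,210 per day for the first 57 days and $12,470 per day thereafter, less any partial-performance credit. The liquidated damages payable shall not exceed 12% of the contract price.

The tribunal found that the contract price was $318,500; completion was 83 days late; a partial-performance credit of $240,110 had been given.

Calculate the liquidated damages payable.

Liquidated damages: $38,220

First 57 days: 57 × $6,210 = $353,970
Remaining days: (83 − 57) × $12,470 = $324,220
Accrued per-day damages: $353,970 + $324,220 = $678,190
Less partial-performance credit: $678,190 − $240,110 = $438,080
Cap: 12% of $318,500 = $38,220
Cap at $38,220: $438,080 exceeds the cap → $38,220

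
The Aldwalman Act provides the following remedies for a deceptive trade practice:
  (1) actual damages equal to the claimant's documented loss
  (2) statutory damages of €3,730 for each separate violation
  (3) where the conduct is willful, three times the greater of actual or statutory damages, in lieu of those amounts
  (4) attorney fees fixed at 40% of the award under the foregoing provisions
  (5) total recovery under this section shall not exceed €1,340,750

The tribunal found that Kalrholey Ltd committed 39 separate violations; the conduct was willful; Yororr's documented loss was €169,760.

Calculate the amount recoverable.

Statutory damages: 39 × €3,730 = €145,470
Greater of actual damages (€169,760) or statutory damages (€145,470): €169,760
Trebled: 3 × €169,760 = €509,280
Attorney fees: 40% of €509,280 = €203,712
Total before cap: €509,280 + €203,712 = €712,992
Cap at €1,340,750: €712,992 is within the cap, no reduction.

€712,992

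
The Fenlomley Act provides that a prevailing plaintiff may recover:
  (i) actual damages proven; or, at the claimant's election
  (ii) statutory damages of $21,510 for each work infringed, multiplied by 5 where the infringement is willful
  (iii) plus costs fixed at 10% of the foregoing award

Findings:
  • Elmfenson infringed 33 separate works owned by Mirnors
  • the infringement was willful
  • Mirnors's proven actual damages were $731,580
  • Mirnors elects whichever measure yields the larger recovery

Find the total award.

Statutory damages: 33 × $21,510 = $709,830
Multiplied by 5: 5 × $709,830 = $3,549,150
Greater of actual damages ($731,580) or enhanced statutory damages ($3,549,150): $3,549,150
Costs: 10% of $3,549,150 = $354,915
Award plus costs: $3,549,150 + $354,915 = $3,904,065

$3,904,065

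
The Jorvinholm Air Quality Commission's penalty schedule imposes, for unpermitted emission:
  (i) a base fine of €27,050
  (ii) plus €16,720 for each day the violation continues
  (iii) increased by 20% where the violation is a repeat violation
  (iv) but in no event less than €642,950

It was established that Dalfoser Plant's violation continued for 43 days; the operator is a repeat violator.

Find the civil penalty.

Per-day component: 43 × €16,720 = €718,960
Base plus per-day: €27,050 + €718,960 = €746,010
Enhancement: 20% of €746,010 = €149,202
Enhanced fine: €746,010 + €149,202 = €895,212
Minimum €642,950: €895,212 meets the minimum, no increase.

€895,212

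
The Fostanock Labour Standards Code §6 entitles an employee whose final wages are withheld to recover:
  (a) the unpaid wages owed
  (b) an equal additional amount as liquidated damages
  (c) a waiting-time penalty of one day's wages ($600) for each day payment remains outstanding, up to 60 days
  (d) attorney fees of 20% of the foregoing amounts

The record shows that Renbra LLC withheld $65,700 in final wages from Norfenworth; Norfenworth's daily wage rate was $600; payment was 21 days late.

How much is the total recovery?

$172,800

Liquidated damages (equal amount): $65,700
Penalty days: min(21, 60) = 21
Waiting-time penalty: 21 × $600 = $12,600
Subtotal: $65,700 + $65,700 + $12,600 = $144,000
Attorney fees: 20% of $144,000 = $28,800
Total award: $144,000 + $28,800 = $172,800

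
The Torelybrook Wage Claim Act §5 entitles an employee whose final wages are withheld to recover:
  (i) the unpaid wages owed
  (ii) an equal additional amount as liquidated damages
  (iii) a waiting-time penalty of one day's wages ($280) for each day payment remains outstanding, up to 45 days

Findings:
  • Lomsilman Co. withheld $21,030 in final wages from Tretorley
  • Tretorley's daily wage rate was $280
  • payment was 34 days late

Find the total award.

$51,580

Liquidated damages (equal amount): $21,030
Penalty days: min(34, 45) = 34
Waiting-time penalty: 34 × $280 = $9,520
Total award: $21,030 + $21,030 + $9,520 = $51,580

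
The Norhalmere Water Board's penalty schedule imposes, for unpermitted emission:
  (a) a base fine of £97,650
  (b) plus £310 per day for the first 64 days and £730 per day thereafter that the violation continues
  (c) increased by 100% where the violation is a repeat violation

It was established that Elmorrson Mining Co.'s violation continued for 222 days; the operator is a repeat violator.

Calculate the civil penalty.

£465,660

First 64 days: 64 × £310 = £19,840
Remaining days: (222 − 64) × £730 = £115,340
Per-day component: £19,840 + £115,340 = £135,180
Base plus per-day: £97,650 + £135,180 = £232,830
Enhancement: 100% of £232,830 = £232,830
Enhanced fine: £232,830 + £232,830 = £465,660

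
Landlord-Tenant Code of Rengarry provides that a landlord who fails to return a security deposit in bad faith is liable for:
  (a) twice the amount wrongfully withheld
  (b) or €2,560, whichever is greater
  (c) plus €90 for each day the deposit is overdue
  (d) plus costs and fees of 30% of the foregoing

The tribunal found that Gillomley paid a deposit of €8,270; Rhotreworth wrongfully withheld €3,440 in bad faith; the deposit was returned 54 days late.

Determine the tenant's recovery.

€15,262

Doubled: 2 × €3,440 = €6,880
Minimum €2,560: €6,880 meets the minimum, no increase.
Late-return penalty: 54 × €90 = €4,860
Damages plus late penalty: €6,880 + €4,860 = €11,740
Costs and fees: 30% of €11,740 = €3,522
Total recovery: €11,740 + €3,522 = €15,262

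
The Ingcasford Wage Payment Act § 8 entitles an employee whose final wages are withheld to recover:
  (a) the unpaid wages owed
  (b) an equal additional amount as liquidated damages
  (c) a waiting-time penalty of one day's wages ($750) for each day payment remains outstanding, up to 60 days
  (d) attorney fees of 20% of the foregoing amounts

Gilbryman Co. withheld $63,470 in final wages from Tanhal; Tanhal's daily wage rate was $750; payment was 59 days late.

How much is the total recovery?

$205,428

Liquidated damages (equal amount): $63,470
Penalty days: min(59, 60) = 59
Waiting-time penalty: 59 × $750 = $44,250
Subtotal: $63,470 + $63,470 + $44,250 = $171,190
Attorney fees: 20% of $171,190 = $34,238
Total award: $171,190 + $34,238 = $205,428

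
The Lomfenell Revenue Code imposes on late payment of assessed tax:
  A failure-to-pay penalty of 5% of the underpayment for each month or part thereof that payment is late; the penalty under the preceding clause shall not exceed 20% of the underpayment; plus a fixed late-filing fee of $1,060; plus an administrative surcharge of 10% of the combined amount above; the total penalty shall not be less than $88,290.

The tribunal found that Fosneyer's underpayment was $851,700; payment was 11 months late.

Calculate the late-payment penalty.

Penalty: $188,540

Accrued rate: 5% × 11 = 55%, capped at 20% → 20%
Failure-to-pay penalty: 20% of $851,700 = $170,340
Penalty before surcharge: $170,340 + $1,060 = $171,400
Administrative surcharge: 10% of $171,400 = $17,140
Total penalty: $171,400 + $17,140 = $188,540
Minimum $88,290: $188,540 meets the minimum, no increase.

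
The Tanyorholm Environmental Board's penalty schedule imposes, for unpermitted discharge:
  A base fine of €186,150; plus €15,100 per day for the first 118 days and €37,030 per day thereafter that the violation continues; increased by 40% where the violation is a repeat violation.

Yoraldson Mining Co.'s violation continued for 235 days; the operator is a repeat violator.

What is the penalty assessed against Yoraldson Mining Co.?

€8,820,644

First 118 days: 118 × €15,100 = €1,781,800
Remaining days: (235 − 118) × €37,030 = €4,332,510
Per-day component: €1,781,800 + €4,332,510 = €6,114,310
Base plus per-day: €186,150 + €6,114,310 = €6,300,460
Enhancement: 40% of €6,300,460 = €2,520,184
Enhanced fine: €6,300,460 + €2,520,184 = €8,820,644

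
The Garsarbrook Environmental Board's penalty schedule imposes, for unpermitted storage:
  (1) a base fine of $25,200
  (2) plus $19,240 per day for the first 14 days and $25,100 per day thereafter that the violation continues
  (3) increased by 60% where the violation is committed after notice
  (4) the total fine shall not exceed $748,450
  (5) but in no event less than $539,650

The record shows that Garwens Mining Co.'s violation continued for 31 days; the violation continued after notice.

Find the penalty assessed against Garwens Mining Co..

First 14 days: 14 × $19,240 = $269,360
Remaining days: (31 − 14) × $25,100 = $426,700
Per-day component: $269,360 + $426,700 = $696,060
Base plus per-day: $25,200 + $696,060 = $721,260
Enhancement: 60% of $721,260 = $432,756
Enhanced fine: $721,260 + $432,756 = $1,154,016
Cap at $748,450: $1,154,016 exceeds the cap → $748,450
Minimum $539,650: $748,450 meets the minimum, no increase.

$748,450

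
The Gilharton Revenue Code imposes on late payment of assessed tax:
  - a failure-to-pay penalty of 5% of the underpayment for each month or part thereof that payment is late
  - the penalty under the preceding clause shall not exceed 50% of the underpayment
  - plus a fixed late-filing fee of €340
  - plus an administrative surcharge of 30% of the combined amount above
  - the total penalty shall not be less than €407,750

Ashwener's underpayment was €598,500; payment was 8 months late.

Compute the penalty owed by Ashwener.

€407,750

Accrued rate: 5% × 8 = 40%, capped at 50% → 40%
Failure-to-pay penalty: 40% of €598,500 = €239,400
Penalty before surcharge: €239,400 + €340 = €239,740
Administrative surcharge: 30% of €239,740 = €71,922
Total penalty: €239,740 + €71,922 = €311,662
Minimum €407,750: €311,662 is below the minimum → €407,750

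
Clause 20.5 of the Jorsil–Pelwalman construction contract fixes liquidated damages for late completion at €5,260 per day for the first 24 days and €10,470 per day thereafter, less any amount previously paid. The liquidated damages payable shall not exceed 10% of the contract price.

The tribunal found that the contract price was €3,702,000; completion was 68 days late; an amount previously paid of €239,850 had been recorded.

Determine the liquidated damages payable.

First 24 days: 24 × €5,260 = €126,240
Remaining days: (68 − 24) × €10,470 = €460,680
Accrued per-day damages: €126,240 + €460,680 = €586,920
Less amount previously paid: €586,920 − €239,850 = €347,070
Cap: 10% of €3,702,000 = €370,200
Cap at €370,200: €347,070 is within the cap, no reduction.

€347,070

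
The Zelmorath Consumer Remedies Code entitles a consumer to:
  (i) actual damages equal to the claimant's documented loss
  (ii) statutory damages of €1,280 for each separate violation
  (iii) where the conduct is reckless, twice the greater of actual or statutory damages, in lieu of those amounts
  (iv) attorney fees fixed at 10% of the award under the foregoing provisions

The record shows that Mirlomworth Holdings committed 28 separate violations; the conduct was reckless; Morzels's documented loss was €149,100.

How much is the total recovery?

€328,020

Statutory damages: 28 × €1,280 = €35,840
Greater of actual damages (€149,100) or statutory damages (€35,840): €149,100
Doubled: 2 × €149,100 = €298,200
Attorney fees: 10% of €298,200 = €29,820
Total recovery: €298,200 + €29,820 = €328,020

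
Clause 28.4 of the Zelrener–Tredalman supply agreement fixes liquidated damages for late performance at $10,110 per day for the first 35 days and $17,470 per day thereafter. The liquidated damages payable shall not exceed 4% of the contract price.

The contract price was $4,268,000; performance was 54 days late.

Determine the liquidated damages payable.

First 35 days: 35 × $10,110 = $353,850
Remaining days: (54 − 35) × $17,470 = $331,930
Accrued per-day damages: $353,850 + $331,930 = $685,780
Cap: 4% of $4,268,000 = $170,720
Cap at $170,720: $685,780 exceeds the cap → $170,720

$170,720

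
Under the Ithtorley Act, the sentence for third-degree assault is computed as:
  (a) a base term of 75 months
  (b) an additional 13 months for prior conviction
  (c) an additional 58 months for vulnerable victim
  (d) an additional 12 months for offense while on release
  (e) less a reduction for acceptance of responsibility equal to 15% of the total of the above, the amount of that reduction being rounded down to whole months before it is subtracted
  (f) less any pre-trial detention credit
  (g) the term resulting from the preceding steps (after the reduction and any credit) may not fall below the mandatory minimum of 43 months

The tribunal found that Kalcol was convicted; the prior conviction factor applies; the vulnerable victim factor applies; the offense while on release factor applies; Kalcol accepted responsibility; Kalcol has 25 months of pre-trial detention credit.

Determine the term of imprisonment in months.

Prior conviction enhancement: +13 months
Vulnerable victim enhancement: +58 months
Offense while on release enhancement: +12 months
Adjusted term: 75 months + 13 months + 58 months + 12 months = 158 months
Acceptance of responsibility reduction: 15% of 158 months = 23 months (rounded down)
After reduction: 158 − 23 = 135 months
Less pre-trial detention credit: 135 months − 25 months = 110 months
Minimum 43 months: 110 months meets the minimum, no increase.

110 months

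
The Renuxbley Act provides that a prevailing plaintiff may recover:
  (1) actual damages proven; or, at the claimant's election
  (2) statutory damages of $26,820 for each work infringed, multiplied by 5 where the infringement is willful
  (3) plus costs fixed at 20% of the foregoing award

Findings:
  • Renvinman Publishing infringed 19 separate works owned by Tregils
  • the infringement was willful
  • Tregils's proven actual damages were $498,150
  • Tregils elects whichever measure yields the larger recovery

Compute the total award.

$3,057,480

Statutory damages: 19 × $26,820 = $509,580
Multiplied by 5: 5 × $509,580 = $2,547,900
Greater of actual damages ($498,150) or enhanced statutory damages ($2,547,900): $2,547,900
Costs: 20% of $2,547,900 = $509,580
Award plus costs: $2,547,900 + $509,580 = $3,057,480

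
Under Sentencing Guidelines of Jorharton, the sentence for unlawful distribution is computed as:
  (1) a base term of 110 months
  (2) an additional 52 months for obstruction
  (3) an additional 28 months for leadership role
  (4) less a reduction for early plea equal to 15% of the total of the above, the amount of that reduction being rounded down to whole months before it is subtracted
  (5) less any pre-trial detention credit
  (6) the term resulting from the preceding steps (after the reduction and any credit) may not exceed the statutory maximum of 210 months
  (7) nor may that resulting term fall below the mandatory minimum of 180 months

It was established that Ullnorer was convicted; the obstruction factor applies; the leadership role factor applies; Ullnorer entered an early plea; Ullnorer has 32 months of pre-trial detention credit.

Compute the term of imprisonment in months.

180 months

Obstruction enhancement: +52 months
Leadership role enhancement: +28 months
Adjusted term: 110 months + 52 months + 28 months = 190 months
Early plea reduction: 15% of 190 months = 28 months (rounded down)
After reduction: 190 − 28 = 162 months
Less pre-trial detention credit: 162 months − 32 months = 130 months
Cap at 210 months: 130 months is within the cap, no reduction.
Minimum 180 months: 130 months is below the minimum → 180 months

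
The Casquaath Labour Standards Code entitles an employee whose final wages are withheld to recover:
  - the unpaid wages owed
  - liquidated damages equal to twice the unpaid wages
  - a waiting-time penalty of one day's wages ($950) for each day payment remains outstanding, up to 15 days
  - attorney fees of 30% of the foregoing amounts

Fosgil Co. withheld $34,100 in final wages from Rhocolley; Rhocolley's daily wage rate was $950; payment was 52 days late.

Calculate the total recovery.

$151,515

Doubled: 2 × $34,100 = $68,200
Penalty days: min(52, 15) = 15
Waiting-time penalty: 15 × $950 = $14,250
Subtotal: $34,100 + $68,200 + $14,250 = $116,550
Attorney fees: 30% of $116,550 = $34,965
Total award: $116,550 + $34,965 = $151,515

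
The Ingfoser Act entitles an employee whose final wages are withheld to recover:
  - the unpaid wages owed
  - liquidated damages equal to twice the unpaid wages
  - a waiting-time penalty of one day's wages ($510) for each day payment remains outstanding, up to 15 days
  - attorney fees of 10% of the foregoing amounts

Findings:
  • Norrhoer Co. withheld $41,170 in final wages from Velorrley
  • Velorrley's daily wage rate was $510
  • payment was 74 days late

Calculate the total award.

$144,276

Doubled: 2 × $41,170 = $82,340
Penalty days: min(74, 15) = 15
Waiting-time penalty: 15 × $510 = $7,650
Subtotal: $41,170 + $82,340 + $7,650 = $131,160
Attorney fees: 10% of $131,160 = $13,116
Total award: $131,160 + $13,116 = $144,276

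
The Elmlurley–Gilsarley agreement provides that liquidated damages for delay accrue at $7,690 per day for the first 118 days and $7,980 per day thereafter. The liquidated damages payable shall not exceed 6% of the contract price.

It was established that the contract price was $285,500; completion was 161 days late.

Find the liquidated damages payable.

First 118 days: 118 × $7,690 = $907,420
Remaining days: (161 − 118) × $7,980 = $343,140
Accrued per-day damages: $907,420 + $343,140 = $1,250,560
Cap: 6% of $285,500 = $17,130
Cap at $17,130: $1,250,560 exceeds the cap → $17,130

$17,130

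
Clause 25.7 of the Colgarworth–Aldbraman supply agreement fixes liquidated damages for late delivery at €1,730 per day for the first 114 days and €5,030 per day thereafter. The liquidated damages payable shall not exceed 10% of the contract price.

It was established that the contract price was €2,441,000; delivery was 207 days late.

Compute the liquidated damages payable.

First 114 days: 114 × €1,730 = €197,220
Remaining days: (207 − 114) × €5,030 = €467,790
Accrued per-day damages: €197,220 + €467,790 = €665,010
Cap: 10% of €2,441,000 = €244,100
Cap at €244,100: €665,010 exceeds the cap → €244,100

€244,100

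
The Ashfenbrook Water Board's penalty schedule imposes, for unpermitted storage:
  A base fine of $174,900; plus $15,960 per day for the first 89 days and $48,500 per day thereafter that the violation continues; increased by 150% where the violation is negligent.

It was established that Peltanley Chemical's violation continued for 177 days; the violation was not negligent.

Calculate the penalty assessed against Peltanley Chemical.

$5,863,340

First 89 days: 89 × $15,960 = $1,420,440
Remaining days: (177 − 89) × $48,500 = $4,268,000
Per-day component: $1,420,440 + $4,268,000 = $5,688,440
Base plus per-day: $174,900 + $5,688,440 = $5,863,340
The violation was not negligent: no 150% increase.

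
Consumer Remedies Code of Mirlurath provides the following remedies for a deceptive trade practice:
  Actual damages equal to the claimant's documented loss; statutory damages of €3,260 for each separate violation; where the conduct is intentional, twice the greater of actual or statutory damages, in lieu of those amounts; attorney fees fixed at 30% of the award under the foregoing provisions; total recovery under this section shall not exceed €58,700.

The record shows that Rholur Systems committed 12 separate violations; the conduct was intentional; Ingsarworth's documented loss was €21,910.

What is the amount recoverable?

Statutory damages: 12 × €3,260 = €39,120
Greater of actual damages (€21,910) or statutory damages (€39,120): €39,120
Doubled: 2 × €39,120 = €78,240
Attorney fees: 30% of €78,240 = €23,472
Total before cap: €78,240 + €23,472 = €101,712
Cap at €58,700: €101,712 exceeds the cap → €58,700

Total recovery: €58,700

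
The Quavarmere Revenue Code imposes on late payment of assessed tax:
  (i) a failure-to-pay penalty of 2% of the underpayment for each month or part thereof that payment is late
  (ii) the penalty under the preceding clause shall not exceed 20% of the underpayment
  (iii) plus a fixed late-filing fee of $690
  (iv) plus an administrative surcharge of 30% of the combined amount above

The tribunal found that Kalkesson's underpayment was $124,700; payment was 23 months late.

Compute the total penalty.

Accrued rate: 2% × 23 = 46%, capped at 20% → 20%
Failure-to-pay penalty: 20% of $124,700 = $24,940
Penalty before surcharge: $24,940 + $690 = $25,630
Administrative surcharge: 30% of $25,630 = $7,689
Total penalty: $25,630 + $7,689 = $33,319

Penalty: $33,319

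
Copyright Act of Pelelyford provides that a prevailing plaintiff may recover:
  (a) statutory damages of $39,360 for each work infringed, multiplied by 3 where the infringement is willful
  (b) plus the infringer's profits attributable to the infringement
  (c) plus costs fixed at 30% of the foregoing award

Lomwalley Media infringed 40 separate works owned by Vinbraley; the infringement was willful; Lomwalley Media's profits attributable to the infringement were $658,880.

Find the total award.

Statutory damages: 40 × $39,360 = $1,574,400
Trebled: 3 × $1,574,400 = $4,723,200
Combined award: $4,723,200 + $658,880 = $5,382,080
Costs: 30% of $5,382,080 = $1,614,624
Award plus costs: $5,382,080 + $1,614,624 = $6,996,704

$6,996,704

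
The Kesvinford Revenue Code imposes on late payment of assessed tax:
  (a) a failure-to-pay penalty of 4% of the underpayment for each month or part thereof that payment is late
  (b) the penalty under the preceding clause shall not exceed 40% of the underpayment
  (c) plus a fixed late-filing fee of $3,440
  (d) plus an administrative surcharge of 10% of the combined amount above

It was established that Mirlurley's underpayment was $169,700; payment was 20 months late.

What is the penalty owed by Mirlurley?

$78,452

Accrued rate: 4% × 20 = 80%, capped at 40% → 40%
Failure-to-pay penalty: 40% of $169,700 = $67,880
Penalty before surcharge: $67,880 + $3,440 = $71,320
Administrative surcharge: 10% of $71,320 = $7,132
Total penalty: $71,320 + $7,132 = $78,452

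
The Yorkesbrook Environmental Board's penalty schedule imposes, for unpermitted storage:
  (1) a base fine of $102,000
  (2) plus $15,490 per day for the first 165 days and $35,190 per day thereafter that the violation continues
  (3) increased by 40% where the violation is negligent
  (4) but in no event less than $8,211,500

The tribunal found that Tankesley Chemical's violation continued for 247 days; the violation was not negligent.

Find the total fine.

Civil penalty: $8,211,500

First 165 days: 165 × $15,490 = $2,555,850
Remaining days: (247 − 165) × $35,190 = $2,885,580
Per-day component: $2,555,850 + $2,885,580 = $5,441,430
Base plus per-day: $102,000 + $5,441,430 = $5,543,430
The violation was not negligent: no 40% increase.
Minimum $8,211,500: $5,543,430 is below the minimum → $8,211,500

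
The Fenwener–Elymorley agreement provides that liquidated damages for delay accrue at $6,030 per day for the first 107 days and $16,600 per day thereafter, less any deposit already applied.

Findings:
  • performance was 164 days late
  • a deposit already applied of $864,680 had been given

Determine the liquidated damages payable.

First 107 days: 107 × $6,030 = $645,210
Remaining days: (164 − 107) × $16,600 = $946,200
Accrued per-day damages: $645,210 + $946,200 = $1,591,410
Less deposit already applied: $1,591,410 − $864,680 = $726,730

$726,730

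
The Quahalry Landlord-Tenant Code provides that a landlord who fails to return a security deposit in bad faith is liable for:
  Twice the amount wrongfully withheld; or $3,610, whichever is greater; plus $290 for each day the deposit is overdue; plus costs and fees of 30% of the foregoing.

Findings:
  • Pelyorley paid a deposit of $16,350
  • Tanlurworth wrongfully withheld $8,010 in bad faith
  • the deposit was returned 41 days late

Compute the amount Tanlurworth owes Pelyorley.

$36,283

Doubled: 2 × $8,010 = $16,020
Minimum $3,610: $16,020 meets the minimum, no increase.
Late-return penalty: 41 × $290 = $11,890
Damages plus late penalty: $16,020 + $11,890 = $27,910
Costs and fees: 30% of $27,910 = $8,373
Total recovery: $27,910 + $8,373 = $36,283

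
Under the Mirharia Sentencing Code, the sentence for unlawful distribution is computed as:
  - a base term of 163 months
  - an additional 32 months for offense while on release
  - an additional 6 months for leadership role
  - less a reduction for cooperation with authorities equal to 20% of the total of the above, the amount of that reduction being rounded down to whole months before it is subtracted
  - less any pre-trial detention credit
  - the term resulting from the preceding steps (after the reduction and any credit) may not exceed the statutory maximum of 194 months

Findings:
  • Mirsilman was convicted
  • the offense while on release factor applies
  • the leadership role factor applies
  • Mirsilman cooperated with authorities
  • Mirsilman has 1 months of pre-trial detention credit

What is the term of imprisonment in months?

Sentence: 160 months

Offense while on release enhancement: +32 months
Leadership role enhancement: +6 months
Adjusted term: 163 months + 32 months + 6 months = 201 months
Cooperation with authorities reduction: 20% of 201 months = 40 months (rounded down)
After reduction: 201 − 40 = 161 months
Less pre-trial detention credit: 161 months − 1 months = 160 months
Cap at 194 months: 160 months is within the cap, no reduction.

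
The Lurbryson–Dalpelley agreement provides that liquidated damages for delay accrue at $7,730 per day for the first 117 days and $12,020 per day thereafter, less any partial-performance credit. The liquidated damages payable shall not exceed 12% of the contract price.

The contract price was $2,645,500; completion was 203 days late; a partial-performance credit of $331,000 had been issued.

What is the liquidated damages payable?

$317,460

First 117 days: 117 × $7,730 = $904,410
Remaining days: (203 − 117) × $12,020 = $1,033,720
Accrued per-day damages: $904,410 + $1,033,720 = $1,938,130
Less partial-performance credit: $1,938,130 − $331,000 = $1,607,130
Cap: 12% of $2,645,500 = $317,460
Cap at $317,460: $1,607,130 exceeds the cap → $317,460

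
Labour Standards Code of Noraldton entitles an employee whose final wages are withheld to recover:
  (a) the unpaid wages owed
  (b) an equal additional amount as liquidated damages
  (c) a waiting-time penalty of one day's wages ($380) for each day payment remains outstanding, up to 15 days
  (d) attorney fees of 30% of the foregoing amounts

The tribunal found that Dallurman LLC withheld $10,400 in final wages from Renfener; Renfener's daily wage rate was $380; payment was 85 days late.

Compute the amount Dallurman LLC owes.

Liquidated damages (equal amount): $10,400
Penalty days: min(85, 15) = 15
Waiting-time penalty: 15 × $380 = $5,700
Subtotal: $10,400 + $10,400 + $5,700 = $26,500
Attorney fees: 30% of $26,500 = $7,950
Total award: $26,500 + $7,950 = $34,450

$34,450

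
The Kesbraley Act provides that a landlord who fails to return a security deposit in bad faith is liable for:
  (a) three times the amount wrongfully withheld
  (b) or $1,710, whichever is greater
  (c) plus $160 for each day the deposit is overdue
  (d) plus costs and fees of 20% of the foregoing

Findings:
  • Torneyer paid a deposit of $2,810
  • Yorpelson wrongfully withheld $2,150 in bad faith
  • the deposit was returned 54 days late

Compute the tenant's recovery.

$18,108

Trebled: 3 × $2,150 = $6,450
Minimum $1,710: $6,450 meets the minimum, no increase.
Late-return penalty: 54 × $160 = $8,640
Damages plus late penalty: $6,450 + $8,640 = $15,090
Costs and fees: 20% of $15,090 = $3,018
Total recovery: $15,090 + $3,018 = $18,108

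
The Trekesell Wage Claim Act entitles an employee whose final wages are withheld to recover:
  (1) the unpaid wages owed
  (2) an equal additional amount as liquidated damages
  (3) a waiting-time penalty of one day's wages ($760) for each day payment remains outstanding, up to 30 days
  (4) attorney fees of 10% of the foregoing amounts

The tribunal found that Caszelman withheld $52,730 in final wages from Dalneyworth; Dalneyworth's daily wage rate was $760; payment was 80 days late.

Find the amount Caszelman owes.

$141,086

Liquidated damages (equal amount): $52,730
Penalty days: min(80, 30) = 30
Waiting-time penalty: 30 × $760 = $22,800
Subtotal: $52,730 + $52,730 + $22,800 = $128,260
Attorney fees: 10% of $128,260 = $12,826
Total award: $128,260 + $12,826 = $141,086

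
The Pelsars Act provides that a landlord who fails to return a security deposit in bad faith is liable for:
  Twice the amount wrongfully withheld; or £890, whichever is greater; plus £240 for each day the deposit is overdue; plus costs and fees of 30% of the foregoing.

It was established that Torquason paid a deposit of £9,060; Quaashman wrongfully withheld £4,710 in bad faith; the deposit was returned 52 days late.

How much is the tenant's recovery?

Doubled: 2 × £4,710 = £9,420
Minimum £890: £9,420 meets the minimum, no increase.
Late-return penalty: 52 × £240 = £12,480
Damages plus late penalty: £9,420 + £12,480 = £21,900
Costs and fees: 30% of £21,900 = £6,570
Total recovery: £21,900 + £6,570 = £28,470

£28,470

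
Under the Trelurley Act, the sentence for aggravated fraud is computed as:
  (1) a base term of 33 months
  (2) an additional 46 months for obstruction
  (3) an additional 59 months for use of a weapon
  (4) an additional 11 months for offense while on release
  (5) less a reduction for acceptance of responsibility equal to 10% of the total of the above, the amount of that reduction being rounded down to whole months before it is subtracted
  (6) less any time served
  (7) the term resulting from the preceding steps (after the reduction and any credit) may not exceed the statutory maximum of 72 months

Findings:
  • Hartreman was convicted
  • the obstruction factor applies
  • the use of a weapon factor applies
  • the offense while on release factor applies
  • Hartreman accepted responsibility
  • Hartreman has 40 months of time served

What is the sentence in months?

Obstruction enhancement: +46 months
Use of a weapon enhancement: +59 months
Offense while on release enhancement: +11 months
Adjusted term: 33 months + 46 months + 59 months + 11 months = 149 months
Acceptance of responsibility reduction: 10% of 149 months = 14 months (rounded down)
After reduction: 149 − 14 = 135 months
Less time served: 135 months − 40 months = 95 months
Cap at 72 months: 95 months exceeds the cap → 72 months

72 months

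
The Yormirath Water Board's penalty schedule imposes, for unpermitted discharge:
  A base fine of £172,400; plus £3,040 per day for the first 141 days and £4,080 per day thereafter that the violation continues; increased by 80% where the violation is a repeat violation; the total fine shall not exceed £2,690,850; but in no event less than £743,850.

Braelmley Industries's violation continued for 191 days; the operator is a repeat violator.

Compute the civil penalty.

£1,449,072

First 141 days: 141 × £3,040 = £428,640
Remaining days: (191 − 141) × £4,080 = £204,000
Per-day component: £428,640 + £204,000 = £632,640
Base plus per-day: £172,400 + £632,640 = £805,040
Enhancement: 80% of £805,040 = £644,032
Enhanced fine: £805,040 + £644,032 = £1,449,072
Cap at £2,690,850: £1,449,072 is within the cap, no reduction.
Minimum £743,850: £1,449,072 meets the minimum, no increase.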